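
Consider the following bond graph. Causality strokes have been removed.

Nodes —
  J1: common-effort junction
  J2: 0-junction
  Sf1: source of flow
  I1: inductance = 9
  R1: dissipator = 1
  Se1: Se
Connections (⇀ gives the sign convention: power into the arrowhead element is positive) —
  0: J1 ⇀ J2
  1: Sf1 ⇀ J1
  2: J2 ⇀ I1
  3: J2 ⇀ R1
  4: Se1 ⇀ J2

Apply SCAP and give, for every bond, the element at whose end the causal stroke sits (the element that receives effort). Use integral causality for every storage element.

bond 0 stroke at J1
bond 1 stroke at Sf1
bond 2 stroke at I1
bond 3 stroke at R1
bond 4 stroke at J2

β1 stroke→Sf1  (source Sf1 imposes f)
β4 stroke→J2  (source Se1 imposes e)
β0 stroke→J1  (J1 needs exactly one e-in)
β2 stroke→I1  (common-e at J2 fixed by 4)
β3 stroke→R1  (J2: bond 4 brought effort, rest push out)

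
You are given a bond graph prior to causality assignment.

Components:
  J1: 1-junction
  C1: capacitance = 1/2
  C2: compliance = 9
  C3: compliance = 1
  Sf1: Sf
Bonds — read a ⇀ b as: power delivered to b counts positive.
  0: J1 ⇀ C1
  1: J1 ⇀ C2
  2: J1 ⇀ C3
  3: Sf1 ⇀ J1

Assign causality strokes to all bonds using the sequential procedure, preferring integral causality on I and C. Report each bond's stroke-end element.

β0 →J1
β1 →J1
β2 →J1
β3 →Sf1

bond 3 →Sf1  (Sf1 (Sf) sets flow on bond)
bond 0 →J1  (J1: bond 3 brought flow, rest push out)
bond 1 →J1  (J1: bond 3 brought flow, rest push out)
bond 2 →J1  (J1 flow already set via bond 3)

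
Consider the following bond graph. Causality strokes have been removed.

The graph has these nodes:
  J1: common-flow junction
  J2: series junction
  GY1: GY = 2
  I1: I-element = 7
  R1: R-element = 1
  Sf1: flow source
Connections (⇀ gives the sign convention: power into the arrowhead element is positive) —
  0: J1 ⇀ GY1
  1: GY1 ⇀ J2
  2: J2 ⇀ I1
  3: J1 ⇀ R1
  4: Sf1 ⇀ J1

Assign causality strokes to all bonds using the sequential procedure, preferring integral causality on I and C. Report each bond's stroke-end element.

b0 stroke at J1
b1 stroke at J2
b2 stroke at I1
b3 stroke at J1
b4 stroke at Sf1

b4 stroke at Sf1  (source Sf1 imposes f)
b0 stroke at J1  (J1 flow already set via bond 4)
b3 stroke at J1  (common-f at J1 fixed by 4)
b1 stroke at J2  (GY1: gyrator matches bond 0)
b2 stroke at I1  (closing 1-jn rule on J2)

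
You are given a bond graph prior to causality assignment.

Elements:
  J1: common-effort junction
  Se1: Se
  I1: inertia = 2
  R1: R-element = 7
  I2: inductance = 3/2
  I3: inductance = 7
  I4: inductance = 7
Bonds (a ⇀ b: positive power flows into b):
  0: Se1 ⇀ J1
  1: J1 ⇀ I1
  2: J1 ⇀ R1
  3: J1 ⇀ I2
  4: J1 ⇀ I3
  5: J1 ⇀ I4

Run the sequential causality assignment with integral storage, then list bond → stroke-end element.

#0 stroke at J1
#1 stroke at I1
#2 stroke at R1
#3 stroke at I2
#4 stroke at I3
#5 stroke at I4

β0 |J1  (Se1 (Se) sets effort on bond)
β1 |I1  (0-jn J1 has e-setter on 0)
β2 |R1  (J1 effort already set via bond 0)
β3 |I2  (common-e at J1 fixed by 0)
β4 |I3  (J1 effort already set via bond 0)
β5 |I4  (common-e at J1 fixed by 0)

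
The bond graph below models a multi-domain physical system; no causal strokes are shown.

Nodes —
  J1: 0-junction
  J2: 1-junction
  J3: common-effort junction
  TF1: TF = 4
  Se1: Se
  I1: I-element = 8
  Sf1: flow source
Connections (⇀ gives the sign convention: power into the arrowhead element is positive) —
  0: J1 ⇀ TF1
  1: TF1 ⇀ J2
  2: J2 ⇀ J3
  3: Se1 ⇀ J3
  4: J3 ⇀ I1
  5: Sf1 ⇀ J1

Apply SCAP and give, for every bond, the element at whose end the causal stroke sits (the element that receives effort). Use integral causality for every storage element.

β0 stroke at J1
β1 stroke at TF1
β2 stroke at J2
β3 stroke at J3
β4 stroke at I1
β5 stroke at Sf1

bond 3 stroke→J3  (Se1 (Se) sets effort on bond)
bond 5 stroke→Sf1  (source Sf1 imposes f)
bond 0 stroke→J1  (only one effort-in slot at J1)
bond 2 stroke→J2  (0-jn J3 has e-setter on 3)
bond 4 stroke→I1  (J3: bond 3 brought effort, rest push out)
bond 1 stroke→TF1  (TF TF1: opposite of bond 0)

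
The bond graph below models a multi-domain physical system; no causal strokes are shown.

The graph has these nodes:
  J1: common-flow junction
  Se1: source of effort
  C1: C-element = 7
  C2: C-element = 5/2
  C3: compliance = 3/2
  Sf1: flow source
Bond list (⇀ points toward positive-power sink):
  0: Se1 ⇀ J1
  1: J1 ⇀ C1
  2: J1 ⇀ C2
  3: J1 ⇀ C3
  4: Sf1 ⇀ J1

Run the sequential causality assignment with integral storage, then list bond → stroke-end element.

b0 stroke→J1  (Se1 (Se) sets effort on bond)
b4 stroke→Sf1  (Sf1 fixes flow; stroke at Sf1)
b1 stroke→J1  (J1 flow already set via bond 4)
b2 stroke→J1  (J1 flow already set via bond 4)
b3 stroke→J1  (1-jn J1 has f-setter on 4)

β0 stroke→J1
β1 stroke→J1
β2 stroke→J1
β3 stroke→J1
β4 stroke→Sf1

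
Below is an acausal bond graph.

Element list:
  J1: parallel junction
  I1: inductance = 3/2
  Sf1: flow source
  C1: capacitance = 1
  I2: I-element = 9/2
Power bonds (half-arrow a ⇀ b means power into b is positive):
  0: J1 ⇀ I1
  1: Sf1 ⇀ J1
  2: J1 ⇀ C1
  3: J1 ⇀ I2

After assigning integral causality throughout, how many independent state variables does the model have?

3  (C1, I1, I2 all integral)

b1 →Sf1  (Sf1 (Sf) sets flow on bond)
b0 →I1  (I1 integral (f out))
b2 →J1  (C1 integral (e out))
b3 →I2  (J1 effort already set via bond 2)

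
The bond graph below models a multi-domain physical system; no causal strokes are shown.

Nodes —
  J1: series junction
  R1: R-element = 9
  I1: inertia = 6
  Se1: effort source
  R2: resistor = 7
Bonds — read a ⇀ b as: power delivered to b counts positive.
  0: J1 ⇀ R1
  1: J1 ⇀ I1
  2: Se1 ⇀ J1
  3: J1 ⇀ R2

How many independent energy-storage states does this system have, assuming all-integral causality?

1  (I1 all integral)

#2 stroke→J1  (Se1 fixes effort; stroke away)
#1 stroke→I1  (prefer integral on I1)
#0 stroke→J1  (1-jn J1 has f-setter on 1)
#3 stroke→J1  (J1: bond 1 brought flow, rest push out)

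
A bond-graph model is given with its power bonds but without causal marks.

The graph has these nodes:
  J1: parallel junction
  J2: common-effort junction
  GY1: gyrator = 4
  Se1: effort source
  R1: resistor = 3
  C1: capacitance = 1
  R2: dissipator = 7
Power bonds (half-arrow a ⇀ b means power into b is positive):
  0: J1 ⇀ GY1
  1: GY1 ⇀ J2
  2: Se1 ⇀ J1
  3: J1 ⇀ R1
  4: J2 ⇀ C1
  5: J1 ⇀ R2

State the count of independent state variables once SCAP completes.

1  (C1 all integral)

bond 2 →J1  (Se1 (Se) sets effort on bond)
bond 0 →GY1  (J1: bond 2 brought effort, rest push out)
bond 3 →R1  (J1 effort already set via bond 2)
bond 5 →R2  (common-e at J1 fixed by 2)
bond 1 →GY1  (through GY1, causality inverts; strokes same side of GY1)
bond 4 →J2  (closing 0-jn rule on J2)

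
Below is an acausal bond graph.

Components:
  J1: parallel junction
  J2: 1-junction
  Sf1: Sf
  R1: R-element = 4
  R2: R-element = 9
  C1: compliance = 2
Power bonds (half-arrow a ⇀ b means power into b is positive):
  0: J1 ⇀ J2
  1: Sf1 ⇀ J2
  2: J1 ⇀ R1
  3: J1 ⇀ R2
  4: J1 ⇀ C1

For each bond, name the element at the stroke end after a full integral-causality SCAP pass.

b0 |J2
b1 |Sf1
b2 |R1
b3 |R2
b4 |J1

#1 →Sf1  (Sf1 fixes flow; stroke at Sf1)
#0 →J2  (common-f at J2 fixed by 1)
#4 →J1  (C1: C, integral causality)
#2 →R1  (common-e at J1 fixed by 4)
#3 →R2  (J1: bond 4 brought effort, rest push out)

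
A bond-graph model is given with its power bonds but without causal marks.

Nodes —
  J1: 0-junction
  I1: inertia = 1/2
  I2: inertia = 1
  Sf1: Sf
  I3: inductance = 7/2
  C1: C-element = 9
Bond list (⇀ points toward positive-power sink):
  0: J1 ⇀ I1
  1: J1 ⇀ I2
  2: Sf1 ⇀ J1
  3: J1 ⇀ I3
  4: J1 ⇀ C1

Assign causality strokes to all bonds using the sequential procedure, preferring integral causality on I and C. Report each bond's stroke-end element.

b2 →Sf1  (Sf1: flow source, stroke at near end)
b0 →I1  (prefer integral on I1)
b1 →I2  (I2: I, integral causality)
b3 →I3  (I3: I, integral causality)
b4 →J1  (J1: last free bond brings effort in)

#0 stroke at I1
#1 stroke at I2
#2 stroke at Sf1
#3 stroke at I3
#4 stroke at J1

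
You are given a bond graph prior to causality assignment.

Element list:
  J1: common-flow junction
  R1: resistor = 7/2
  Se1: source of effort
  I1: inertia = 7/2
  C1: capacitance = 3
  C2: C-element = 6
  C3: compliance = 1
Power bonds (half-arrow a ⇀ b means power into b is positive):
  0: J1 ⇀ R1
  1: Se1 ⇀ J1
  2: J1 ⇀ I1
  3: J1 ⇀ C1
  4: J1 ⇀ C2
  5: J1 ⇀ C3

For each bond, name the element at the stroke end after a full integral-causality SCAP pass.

#1 stroke→J1  (Se1 (Se) sets effort on bond)
#2 stroke→I1  (prefer integral on I1)
#0 stroke→J1  (J1 flow already set via bond 2)
#3 stroke→J1  (1-jn J1 has f-setter on 2)
#4 stroke→J1  (common-f at J1 fixed by 2)
#5 stroke→J1  (1-jn J1 has f-setter on 2)

β0 stroke→J1
β1 stroke→J1
β2 stroke→I1
β3 stroke→J1
β4 stroke→J1
β5 stroke→J1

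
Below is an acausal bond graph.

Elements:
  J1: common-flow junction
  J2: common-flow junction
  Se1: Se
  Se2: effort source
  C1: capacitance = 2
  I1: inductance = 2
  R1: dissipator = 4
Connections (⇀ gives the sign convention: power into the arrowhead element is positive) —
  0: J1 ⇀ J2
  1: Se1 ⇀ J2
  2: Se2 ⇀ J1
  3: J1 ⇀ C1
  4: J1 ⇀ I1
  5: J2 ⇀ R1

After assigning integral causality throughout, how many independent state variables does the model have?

2  (C1, I1 all integral)

#1 stroke→J2  (Se1 fixes effort; stroke away)
#2 stroke→J1  (Se2: effort source, stroke at far end)
#3 stroke→J1  (C1 outputs effort q/C1)
#4 stroke→I1  (I1: I, integral causality)
#0 stroke→J1  (common-f at J1 fixed by 4)
#5 stroke→J2  (common-f at J2 fixed by 0)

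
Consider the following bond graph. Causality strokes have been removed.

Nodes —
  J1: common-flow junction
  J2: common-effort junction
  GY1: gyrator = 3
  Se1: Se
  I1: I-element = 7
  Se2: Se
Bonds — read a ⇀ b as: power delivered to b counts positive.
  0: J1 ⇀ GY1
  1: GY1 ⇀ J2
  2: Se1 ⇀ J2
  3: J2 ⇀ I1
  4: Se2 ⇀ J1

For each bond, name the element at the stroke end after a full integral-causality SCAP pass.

bond 2 →J2  (Se1 fixes effort; stroke away)
bond 4 →J1  (source Se2 imposes e)
bond 0 →GY1  (closing 1-jn rule on J1)
bond 1 →GY1  (common-e at J2 fixed by 2)
bond 3 →I1  (J2 effort already set via bond 2)

bond 0 |GY1
bond 1 |GY1
bond 2 |J2
bond 3 |I1
bond 4 |J1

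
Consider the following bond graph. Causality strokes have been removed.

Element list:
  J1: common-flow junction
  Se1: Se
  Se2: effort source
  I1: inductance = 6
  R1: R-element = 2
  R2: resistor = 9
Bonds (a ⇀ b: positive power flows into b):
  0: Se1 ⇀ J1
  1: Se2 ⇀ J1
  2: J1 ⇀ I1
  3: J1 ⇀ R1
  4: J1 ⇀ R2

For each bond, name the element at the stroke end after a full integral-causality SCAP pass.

β0 →J1
β1 →J1
β2 →I1
β3 →J1
β4 →J1

#0 |J1  (source Se1 imposes e)
#1 |J1  (Se2 fixes effort; stroke away)
#2 |I1  (prefer integral on I1)
#3 |J1  (J1 flow already set via bond 2)
#4 |J1  (J1: bond 2 brought flow, rest push out)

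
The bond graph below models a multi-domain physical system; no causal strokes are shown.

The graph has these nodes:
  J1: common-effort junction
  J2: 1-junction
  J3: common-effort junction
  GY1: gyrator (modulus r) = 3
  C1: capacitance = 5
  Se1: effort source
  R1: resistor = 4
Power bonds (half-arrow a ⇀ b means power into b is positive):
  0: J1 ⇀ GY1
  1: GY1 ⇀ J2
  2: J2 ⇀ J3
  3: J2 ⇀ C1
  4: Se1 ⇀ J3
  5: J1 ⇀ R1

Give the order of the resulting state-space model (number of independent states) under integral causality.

bond 4 |J3  (Se1 (Se) sets effort on bond)
bond 2 |J2  (common-e at J3 fixed by 4)
bond 3 |J2  (C1: C, integral causality)
bond 1 |GY1  (J2 needs exactly one f-in)
bond 0 |GY1  (through GY1, causality inverts; strokes same side of GY1)
bond 5 |J1  (closing 0-jn rule on J1)

1  (C1 all integral)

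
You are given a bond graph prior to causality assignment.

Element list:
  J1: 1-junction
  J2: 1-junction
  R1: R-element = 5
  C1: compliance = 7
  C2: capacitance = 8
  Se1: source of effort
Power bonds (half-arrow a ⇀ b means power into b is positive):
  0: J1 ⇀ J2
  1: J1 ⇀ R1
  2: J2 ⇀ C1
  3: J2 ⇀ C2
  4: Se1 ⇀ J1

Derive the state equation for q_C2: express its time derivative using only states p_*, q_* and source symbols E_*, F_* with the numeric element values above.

#4 →J1  (source Se1 imposes e)
#2 →J2  (C1: C, integral causality)
#3 →J2  (C2: C, integral causality)
#0 →J1  (only one flow-in slot at J2)
#1 →R1  (J1 needs exactly one f-in)

dq_C2/dt = E_Se1/5 - q_C1/35 - q_C2/40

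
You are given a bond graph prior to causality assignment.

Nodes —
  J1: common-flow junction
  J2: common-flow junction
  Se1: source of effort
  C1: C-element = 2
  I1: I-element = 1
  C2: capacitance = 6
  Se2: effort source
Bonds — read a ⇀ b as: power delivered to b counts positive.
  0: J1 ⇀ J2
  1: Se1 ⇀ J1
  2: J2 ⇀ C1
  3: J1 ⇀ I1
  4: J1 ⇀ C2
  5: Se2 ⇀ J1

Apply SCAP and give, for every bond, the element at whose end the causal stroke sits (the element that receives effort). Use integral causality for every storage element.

bond 1 stroke→J1  (source Se1 imposes e)
bond 5 stroke→J1  (Se2 fixes effort; stroke away)
bond 2 stroke→J2  (prefer integral on C1)
bond 0 stroke→J1  (J2 needs exactly one f-in)
bond 3 stroke→I1  (I1 outputs flow p/I1)
bond 4 stroke→J1  (common-f at J1 fixed by 3)

β0 stroke→J1
β1 stroke→J1
β2 stroke→J2
β3 stroke→I1
β4 stroke→J1
β5 stroke→J1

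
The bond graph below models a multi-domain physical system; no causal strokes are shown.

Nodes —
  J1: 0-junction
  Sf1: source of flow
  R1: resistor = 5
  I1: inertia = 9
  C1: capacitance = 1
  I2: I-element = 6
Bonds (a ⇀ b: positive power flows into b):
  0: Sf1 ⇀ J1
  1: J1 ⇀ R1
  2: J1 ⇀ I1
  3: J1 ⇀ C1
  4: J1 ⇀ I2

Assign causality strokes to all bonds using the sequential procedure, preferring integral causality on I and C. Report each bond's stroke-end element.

#0 stroke at Sf1  (source Sf1 imposes f)
#2 stroke at I1  (I1 integral (f out))
#3 stroke at J1  (C1 outputs effort q/C1)
#1 stroke at R1  (J1 effort already set via bond 3)
#4 stroke at I2  (J1 effort already set via bond 3)

bond 0 stroke at Sf1
bond 1 stroke at R1
bond 2 stroke at I1
bond 3 stroke at J1
bond 4 stroke at I2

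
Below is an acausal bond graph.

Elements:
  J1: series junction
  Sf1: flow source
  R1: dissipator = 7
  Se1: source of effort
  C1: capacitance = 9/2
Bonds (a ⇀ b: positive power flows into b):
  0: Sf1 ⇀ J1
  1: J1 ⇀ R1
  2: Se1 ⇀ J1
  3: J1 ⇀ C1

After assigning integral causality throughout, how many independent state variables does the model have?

1  (C1 all integral)

β0 →Sf1  (source Sf1 imposes f)
β2 →J1  (Se1 (Se) sets effort on bond)
β1 →J1  (J1: bond 0 brought flow, rest push out)
β3 →J1  (J1: bond 0 brought flow, rest push out)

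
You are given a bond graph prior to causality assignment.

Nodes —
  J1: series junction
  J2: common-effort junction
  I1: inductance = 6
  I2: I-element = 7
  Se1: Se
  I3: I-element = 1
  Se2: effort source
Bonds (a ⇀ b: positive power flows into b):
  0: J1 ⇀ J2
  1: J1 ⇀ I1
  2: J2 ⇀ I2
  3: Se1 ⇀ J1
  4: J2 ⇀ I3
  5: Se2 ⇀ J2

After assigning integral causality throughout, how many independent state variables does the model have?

3  (I1, I2, I3 all integral)

bond 3 stroke→J1  (Se1 (Se) sets effort on bond)
bond 5 stroke→J2  (Se2 (Se) sets effort on bond)
bond 0 stroke→J1  (0-jn J2 has e-setter on 5)
bond 2 stroke→I2  (0-jn J2 has e-setter on 5)
bond 4 stroke→I3  (J2 effort already set via bond 5)
bond 1 stroke→I1  (J1: last free bond brings flow in)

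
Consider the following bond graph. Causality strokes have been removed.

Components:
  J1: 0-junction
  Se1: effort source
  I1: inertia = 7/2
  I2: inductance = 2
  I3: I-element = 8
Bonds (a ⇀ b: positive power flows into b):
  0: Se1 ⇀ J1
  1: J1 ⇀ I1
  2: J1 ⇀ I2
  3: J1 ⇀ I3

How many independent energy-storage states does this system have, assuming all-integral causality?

#0 stroke→J1  (Se1 (Se) sets effort on bond)
#1 stroke→I1  (0-jn J1 has e-setter on 0)
#2 stroke→I2  (0-jn J1 has e-setter on 0)
#3 stroke→I3  (0-jn J1 has e-setter on 0)

3  (I1, I2, I3 all integral)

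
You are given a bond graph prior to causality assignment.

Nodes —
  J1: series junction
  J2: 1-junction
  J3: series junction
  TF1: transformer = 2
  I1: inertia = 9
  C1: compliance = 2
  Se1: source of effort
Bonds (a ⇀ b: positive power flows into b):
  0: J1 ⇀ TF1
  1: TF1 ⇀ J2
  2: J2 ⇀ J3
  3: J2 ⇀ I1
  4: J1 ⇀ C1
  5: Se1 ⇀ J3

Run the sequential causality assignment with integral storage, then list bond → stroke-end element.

#0 stroke→TF1
#1 stroke→J2
#2 stroke→J2
#3 stroke→I1
#4 stroke→J1
#5 stroke→J3

bond 5 |J3  (Se1 (Se) sets effort on bond)
bond 2 |J2  (J3 needs exactly one f-in)
bond 3 |I1  (I1 integral (f out))
bond 1 |J2  (common-f at J2 fixed by 3)
bond 0 |TF1  (TF TF1: opposite of bond 1)
bond 4 |J1  (J1: bond 0 brought flow, rest push out)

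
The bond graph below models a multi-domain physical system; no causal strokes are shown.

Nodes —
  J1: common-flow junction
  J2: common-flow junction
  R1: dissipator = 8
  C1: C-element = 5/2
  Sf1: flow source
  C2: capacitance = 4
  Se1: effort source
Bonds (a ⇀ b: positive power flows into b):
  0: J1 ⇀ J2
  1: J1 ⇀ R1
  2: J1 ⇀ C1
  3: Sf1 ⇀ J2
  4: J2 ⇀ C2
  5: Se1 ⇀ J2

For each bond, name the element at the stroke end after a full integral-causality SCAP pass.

#3 stroke→Sf1  (Sf1 (Sf) sets flow on bond)
#5 stroke→J2  (Se1: effort source, stroke at far end)
#0 stroke→J2  (J2: bond 3 brought flow, rest push out)
#4 stroke→J2  (common-f at J2 fixed by 3)
#1 stroke→J1  (common-f at J1 fixed by 0)
#2 stroke→J1  (J1: bond 0 brought flow, rest push out)

β0 stroke→J2
β1 stroke→J1
β2 stroke→J1
β3 stroke→Sf1
β4 stroke→J2
β5 stroke→J2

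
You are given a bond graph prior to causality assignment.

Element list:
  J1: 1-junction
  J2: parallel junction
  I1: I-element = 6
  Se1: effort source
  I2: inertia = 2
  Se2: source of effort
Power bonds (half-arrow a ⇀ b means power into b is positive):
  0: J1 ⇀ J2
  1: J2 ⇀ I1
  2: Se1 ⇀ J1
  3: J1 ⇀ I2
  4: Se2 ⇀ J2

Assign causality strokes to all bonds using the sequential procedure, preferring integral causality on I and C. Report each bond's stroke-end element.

β0 →J1
β1 →I1
β2 →J1
β3 →I2
β4 →J2

bond 2 |J1  (Se1: effort source, stroke at far end)
bond 4 |J2  (source Se2 imposes e)
bond 0 |J1  (0-jn J2 has e-setter on 4)
bond 1 |I1  (J2 effort already set via bond 4)
bond 3 |I2  (closing 1-jn rule on J1)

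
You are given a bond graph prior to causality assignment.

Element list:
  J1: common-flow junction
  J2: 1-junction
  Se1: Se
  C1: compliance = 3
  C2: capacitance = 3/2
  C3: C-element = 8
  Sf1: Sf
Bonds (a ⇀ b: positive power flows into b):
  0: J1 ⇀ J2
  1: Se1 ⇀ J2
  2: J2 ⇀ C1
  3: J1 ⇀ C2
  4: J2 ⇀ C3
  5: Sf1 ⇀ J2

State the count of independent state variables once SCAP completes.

b1 stroke at J2  (Se1 fixes effort; stroke away)
b5 stroke at Sf1  (Sf1 (Sf) sets flow on bond)
b0 stroke at J2  (1-jn J2 has f-setter on 5)
b2 stroke at J2  (1-jn J2 has f-setter on 5)
b4 stroke at J2  (J2: bond 5 brought flow, rest push out)
b3 stroke at J1  (J1 flow already set via bond 0)

3  (C1, C2, C3 all integral)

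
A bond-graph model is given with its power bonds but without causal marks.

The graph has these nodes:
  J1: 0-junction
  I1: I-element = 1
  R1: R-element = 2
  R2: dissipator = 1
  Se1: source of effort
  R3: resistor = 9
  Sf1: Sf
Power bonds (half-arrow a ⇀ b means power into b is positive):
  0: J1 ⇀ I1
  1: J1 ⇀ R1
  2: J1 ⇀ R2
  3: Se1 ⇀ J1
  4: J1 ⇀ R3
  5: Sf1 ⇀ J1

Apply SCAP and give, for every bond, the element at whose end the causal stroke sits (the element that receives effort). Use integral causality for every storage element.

b3 stroke at J1  (Se1 fixes effort; stroke away)
b5 stroke at Sf1  (source Sf1 imposes f)
b0 stroke at I1  (J1: bond 3 brought effort, rest push out)
b1 stroke at R1  (J1 effort already set via bond 3)
b2 stroke at R2  (common-e at J1 fixed by 3)
b4 stroke at R3  (0-jn J1 has e-setter on 3)

β0 stroke→I1
β1 stroke→R1
β2 stroke→R2
β3 stroke→J1
β4 stroke→R3
β5 stroke→Sf1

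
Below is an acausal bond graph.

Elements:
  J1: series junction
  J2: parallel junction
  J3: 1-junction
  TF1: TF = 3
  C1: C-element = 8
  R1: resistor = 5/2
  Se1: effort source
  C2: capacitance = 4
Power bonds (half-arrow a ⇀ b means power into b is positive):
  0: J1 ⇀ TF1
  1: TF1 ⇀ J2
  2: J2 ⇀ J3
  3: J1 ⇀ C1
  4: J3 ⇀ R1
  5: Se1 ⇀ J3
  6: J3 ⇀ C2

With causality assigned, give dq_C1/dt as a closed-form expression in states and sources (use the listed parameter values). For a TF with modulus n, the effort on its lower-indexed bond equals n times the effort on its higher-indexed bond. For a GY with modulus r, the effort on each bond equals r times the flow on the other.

dq_C1/dt = 2*E_Se1/15 - q_C1/180 - q_C2/30

b5 →J3  (Se1 fixes effort; stroke away)
b3 →J1  (C1 outputs effort q/C1)
b0 →TF1  (only one flow-in slot at J1)
b1 →J2  (TF1 one-in-one-out from 0)
b2 →J3  (common-e at J2 fixed by 1)
b6 →J3  (C2 integral (e out))
b4 →R1  (only one flow-in slot at J3)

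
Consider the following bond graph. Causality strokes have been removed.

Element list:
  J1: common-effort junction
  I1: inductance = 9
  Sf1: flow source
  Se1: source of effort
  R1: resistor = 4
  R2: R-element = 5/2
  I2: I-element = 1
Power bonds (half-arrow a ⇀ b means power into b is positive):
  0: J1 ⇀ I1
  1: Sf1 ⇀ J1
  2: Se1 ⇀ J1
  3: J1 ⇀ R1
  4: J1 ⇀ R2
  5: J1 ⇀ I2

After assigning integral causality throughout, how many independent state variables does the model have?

2  (I1, I2 all integral)

b1 →Sf1  (source Sf1 imposes f)
b2 →J1  (Se1 fixes effort; stroke away)
b0 →I1  (common-e at J1 fixed by 2)
b3 →R1  (0-jn J1 has e-setter on 2)
b4 →R2  (common-e at J1 fixed by 2)
b5 →I2  (J1 effort already set via bond 2)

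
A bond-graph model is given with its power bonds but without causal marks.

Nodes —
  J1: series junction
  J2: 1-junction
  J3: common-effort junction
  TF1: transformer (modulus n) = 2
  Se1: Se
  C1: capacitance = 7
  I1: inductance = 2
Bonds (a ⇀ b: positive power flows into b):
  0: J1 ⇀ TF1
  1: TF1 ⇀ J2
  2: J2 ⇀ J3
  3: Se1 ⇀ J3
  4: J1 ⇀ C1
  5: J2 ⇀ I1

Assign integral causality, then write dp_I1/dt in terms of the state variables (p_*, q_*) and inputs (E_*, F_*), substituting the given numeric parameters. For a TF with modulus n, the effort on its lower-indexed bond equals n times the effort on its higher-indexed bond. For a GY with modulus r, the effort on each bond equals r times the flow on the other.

dp_I1/dt = -E_Se1 - q_C1/14

bond 3 stroke at J3  (Se1 fixes effort; stroke away)
bond 2 stroke at J2  (0-jn J3 has e-setter on 3)
bond 4 stroke at J1  (prefer integral on C1)
bond 0 stroke at TF1  (closing 1-jn rule on J1)
bond 1 stroke at J2  (through TF1, causality passes straight; one stroke at TF1)
bond 5 stroke at I1  (J2 needs exactly one f-in)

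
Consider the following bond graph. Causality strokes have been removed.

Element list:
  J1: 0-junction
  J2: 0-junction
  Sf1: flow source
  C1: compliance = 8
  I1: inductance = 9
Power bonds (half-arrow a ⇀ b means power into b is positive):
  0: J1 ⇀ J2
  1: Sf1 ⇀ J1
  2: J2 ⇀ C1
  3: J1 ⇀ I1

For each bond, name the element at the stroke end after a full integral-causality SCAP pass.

bond 1 stroke at Sf1  (Sf1 fixes flow; stroke at Sf1)
bond 2 stroke at J2  (C1 outputs effort q/C1)
bond 0 stroke at J1  (J2: bond 2 brought effort, rest push out)
bond 3 stroke at I1  (0-jn J1 has e-setter on 0)

#0 stroke→J1
#1 stroke→Sf1
#2 stroke→J2
#3 stroke→I1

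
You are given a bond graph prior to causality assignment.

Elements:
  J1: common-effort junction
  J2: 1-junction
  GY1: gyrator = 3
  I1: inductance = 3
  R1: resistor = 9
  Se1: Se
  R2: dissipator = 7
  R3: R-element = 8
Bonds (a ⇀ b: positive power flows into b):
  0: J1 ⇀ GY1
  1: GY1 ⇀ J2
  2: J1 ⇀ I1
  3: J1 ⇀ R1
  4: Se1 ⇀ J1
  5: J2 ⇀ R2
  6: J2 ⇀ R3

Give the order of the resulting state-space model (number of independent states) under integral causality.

1  (I1 all integral)

β4 stroke→J1  (Se1 (Se) sets effort on bond)
β0 stroke→GY1  (J1: bond 4 brought effort, rest push out)
β2 stroke→I1  (common-e at J1 fixed by 4)
β3 stroke→R1  (J1 effort already set via bond 4)
β1 stroke→GY1  (GY1 both-in/both-out from 0)
β5 stroke→J2  (common-f at J2 fixed by 1)
β6 stroke→J2  (J2: bond 1 brought flow, rest push out)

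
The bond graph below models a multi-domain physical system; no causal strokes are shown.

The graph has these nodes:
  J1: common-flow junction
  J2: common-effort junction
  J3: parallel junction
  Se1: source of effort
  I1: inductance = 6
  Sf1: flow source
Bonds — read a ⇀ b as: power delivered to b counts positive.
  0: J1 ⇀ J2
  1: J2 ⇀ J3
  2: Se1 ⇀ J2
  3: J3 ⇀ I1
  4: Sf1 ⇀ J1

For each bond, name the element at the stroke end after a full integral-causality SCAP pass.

#2 stroke at J2  (source Se1 imposes e)
#4 stroke at Sf1  (source Sf1 imposes f)
#0 stroke at J1  (J1: bond 4 brought flow, rest push out)
#1 stroke at J3  (J2 effort already set via bond 2)
#3 stroke at I1  (J3 effort already set via bond 1)

bond 0 →J1
bond 1 →J3
bond 2 →J2
bond 3 →I1
bond 4 →Sf1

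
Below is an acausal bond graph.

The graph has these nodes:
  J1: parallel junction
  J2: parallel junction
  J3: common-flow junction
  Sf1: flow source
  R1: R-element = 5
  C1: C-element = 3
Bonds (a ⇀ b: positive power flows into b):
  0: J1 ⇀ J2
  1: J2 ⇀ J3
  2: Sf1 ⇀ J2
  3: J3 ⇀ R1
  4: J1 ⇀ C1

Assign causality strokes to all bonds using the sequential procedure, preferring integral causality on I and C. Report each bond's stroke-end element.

bond 2 stroke at Sf1  (Sf1 (Sf) sets flow on bond)
bond 4 stroke at J1  (C1 integral (e out))
bond 0 stroke at J2  (J1: bond 4 brought effort, rest push out)
bond 1 stroke at J3  (common-e at J2 fixed by 0)
bond 3 stroke at R1  (J3: last free bond brings flow in)

β0 stroke at J2
β1 stroke at J3
β2 stroke at Sf1
β3 stroke at R1
β4 stroke at J1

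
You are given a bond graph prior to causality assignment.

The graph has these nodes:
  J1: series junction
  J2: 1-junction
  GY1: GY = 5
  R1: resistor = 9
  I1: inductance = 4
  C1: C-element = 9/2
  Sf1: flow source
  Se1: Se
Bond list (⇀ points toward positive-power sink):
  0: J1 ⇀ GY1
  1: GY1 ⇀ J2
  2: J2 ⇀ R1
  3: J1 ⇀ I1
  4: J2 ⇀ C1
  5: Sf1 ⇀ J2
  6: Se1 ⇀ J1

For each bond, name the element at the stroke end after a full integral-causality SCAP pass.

bond 5 stroke→Sf1  (Sf1: flow source, stroke at near end)
bond 6 stroke→J1  (Se1: effort source, stroke at far end)
bond 1 stroke→J2  (1-jn J2 has f-setter on 5)
bond 2 stroke→J2  (J2: bond 5 brought flow, rest push out)
bond 4 stroke→J2  (J2 flow already set via bond 5)
bond 0 stroke→J1  (through GY1, causality inverts; strokes same side of GY1)
bond 3 stroke→I1  (only one flow-in slot at J1)

β0 stroke at J1
β1 stroke at J2
β2 stroke at J2
β3 stroke at I1
β4 stroke at J2
β5 stroke at Sf1
β6 stroke at J1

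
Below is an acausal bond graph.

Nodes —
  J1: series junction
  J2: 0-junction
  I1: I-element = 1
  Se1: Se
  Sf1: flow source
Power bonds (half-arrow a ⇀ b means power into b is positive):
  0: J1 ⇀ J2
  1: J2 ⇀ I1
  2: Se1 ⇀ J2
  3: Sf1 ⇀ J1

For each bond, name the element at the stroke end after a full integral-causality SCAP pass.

b2 stroke→J2  (source Se1 imposes e)
b3 stroke→Sf1  (Sf1 fixes flow; stroke at Sf1)
b0 stroke→J1  (J1 flow already set via bond 3)
b1 stroke→I1  (J2 effort already set via bond 2)

b0 stroke at J1
b1 stroke at I1
b2 stroke at J2
b3 stroke at Sf1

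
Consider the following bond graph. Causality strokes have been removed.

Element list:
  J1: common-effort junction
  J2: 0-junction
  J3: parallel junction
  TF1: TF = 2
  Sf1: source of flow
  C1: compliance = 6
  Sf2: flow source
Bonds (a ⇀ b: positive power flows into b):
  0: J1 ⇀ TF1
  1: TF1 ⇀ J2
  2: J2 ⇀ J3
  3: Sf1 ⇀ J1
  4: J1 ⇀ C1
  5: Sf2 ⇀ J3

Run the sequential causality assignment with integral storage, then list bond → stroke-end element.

#3 |Sf1  (source Sf1 imposes f)
#5 |Sf2  (Sf2 (Sf) sets flow on bond)
#2 |J3  (J3 needs exactly one e-in)
#1 |J2  (only one effort-in slot at J2)
#0 |TF1  (through TF1, causality passes straight; one stroke at TF1)
#4 |J1  (closing 0-jn rule on J1)

β0 |TF1
β1 |J2
β2 |J3
β3 |Sf1
β4 |J1
β5 |Sf2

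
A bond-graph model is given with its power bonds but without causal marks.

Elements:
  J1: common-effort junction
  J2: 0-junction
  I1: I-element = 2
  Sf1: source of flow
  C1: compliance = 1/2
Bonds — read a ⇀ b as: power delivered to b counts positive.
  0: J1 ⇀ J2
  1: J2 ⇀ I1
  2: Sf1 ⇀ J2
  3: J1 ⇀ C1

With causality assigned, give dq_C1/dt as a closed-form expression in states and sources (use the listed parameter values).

bond 2 stroke→Sf1  (Sf1: flow source, stroke at near end)
bond 1 stroke→I1  (I1: I, integral causality)
bond 0 stroke→J2  (J2: last free bond brings effort in)
bond 3 stroke→J1  (J1 needs exactly one e-in)

dq_C1/dt = F_Sf1 - p_I1/2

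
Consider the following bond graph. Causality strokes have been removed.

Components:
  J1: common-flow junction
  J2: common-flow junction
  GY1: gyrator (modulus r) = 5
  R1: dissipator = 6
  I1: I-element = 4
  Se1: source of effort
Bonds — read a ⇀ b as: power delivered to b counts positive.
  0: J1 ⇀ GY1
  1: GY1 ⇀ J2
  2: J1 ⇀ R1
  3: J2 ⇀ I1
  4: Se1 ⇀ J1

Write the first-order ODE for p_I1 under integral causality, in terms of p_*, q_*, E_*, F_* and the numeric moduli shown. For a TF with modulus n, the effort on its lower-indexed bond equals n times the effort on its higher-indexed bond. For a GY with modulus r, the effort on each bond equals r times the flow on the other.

dp_I1/dt = 5*E_Se1/6 - 25*p_I1/24

β4 stroke→J1  (source Se1 imposes e)
β3 stroke→I1  (I1 outputs flow p/I1)
β1 stroke→J2  (common-f at J2 fixed by 3)
β0 stroke→J1  (GY GY1: same side as bond 1)
β2 stroke→R1  (J1 needs exactly one f-in)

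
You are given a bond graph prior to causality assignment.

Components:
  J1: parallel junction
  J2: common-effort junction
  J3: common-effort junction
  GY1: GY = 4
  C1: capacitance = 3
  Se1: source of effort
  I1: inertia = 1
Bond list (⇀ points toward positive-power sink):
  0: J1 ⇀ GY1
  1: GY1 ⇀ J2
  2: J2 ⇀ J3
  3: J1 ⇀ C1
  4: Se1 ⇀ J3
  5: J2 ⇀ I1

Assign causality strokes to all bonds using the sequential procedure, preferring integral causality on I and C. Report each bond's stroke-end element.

bond 4 stroke→J3  (Se1 (Se) sets effort on bond)
bond 2 stroke→J2  (0-jn J3 has e-setter on 4)
bond 1 stroke→GY1  (0-jn J2 has e-setter on 2)
bond 5 stroke→I1  (J2 effort already set via bond 2)
bond 0 stroke→GY1  (GY1 both-in/both-out from 1)
bond 3 stroke→J1  (closing 0-jn rule on J1)

bond 0 →GY1
bond 1 →GY1
bond 2 →J2
bond 3 →J1
bond 4 →J3
bond 5 →I1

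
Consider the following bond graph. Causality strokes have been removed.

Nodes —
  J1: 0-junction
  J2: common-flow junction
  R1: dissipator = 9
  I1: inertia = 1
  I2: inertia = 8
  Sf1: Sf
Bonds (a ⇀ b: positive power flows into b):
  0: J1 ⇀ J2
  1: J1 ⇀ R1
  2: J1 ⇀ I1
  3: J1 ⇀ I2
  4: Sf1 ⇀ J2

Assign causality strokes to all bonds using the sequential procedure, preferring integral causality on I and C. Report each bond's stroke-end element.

#4 |Sf1  (source Sf1 imposes f)
#0 |J2  (J2 flow already set via bond 4)
#2 |I1  (I1 integral (f out))
#3 |I2  (prefer integral on I2)
#1 |J1  (closing 0-jn rule on J1)

β0 stroke→J2
β1 stroke→J1
β2 stroke→I1
β3 stroke→I2
β4 stroke→Sf1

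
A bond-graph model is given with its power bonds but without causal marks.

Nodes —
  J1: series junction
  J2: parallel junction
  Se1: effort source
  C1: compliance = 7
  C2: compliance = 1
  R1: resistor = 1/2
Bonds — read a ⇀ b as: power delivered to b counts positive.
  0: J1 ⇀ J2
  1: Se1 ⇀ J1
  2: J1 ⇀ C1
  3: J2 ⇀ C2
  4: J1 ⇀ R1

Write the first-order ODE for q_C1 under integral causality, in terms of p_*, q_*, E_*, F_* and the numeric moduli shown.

#1 stroke at J1  (source Se1 imposes e)
#2 stroke at J1  (C1 outputs effort q/C1)
#3 stroke at J2  (C2 outputs effort q/C2)
#0 stroke at J1  (J2 effort already set via bond 3)
#4 stroke at R1  (closing 1-jn rule on J1)

dq_C1/dt = 2*E_Se1 - 2*q_C1/7 - 2*q_C2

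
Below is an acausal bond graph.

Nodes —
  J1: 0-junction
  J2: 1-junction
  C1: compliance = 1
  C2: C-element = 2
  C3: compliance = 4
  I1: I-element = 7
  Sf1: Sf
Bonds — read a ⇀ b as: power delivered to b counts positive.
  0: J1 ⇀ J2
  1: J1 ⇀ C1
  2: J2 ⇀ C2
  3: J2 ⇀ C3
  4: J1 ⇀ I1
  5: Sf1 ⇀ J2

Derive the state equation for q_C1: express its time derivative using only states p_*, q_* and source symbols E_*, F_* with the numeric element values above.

β5 stroke→Sf1  (Sf1: flow source, stroke at near end)
β0 stroke→J2  (1-jn J2 has f-setter on 5)
β2 stroke→J2  (1-jn J2 has f-setter on 5)
β3 stroke→J2  (common-f at J2 fixed by 5)
β1 stroke→J1  (C1: C, integral causality)
β4 stroke→I1  (0-jn J1 has e-setter on 1)

dq_C1/dt = -F_Sf1 - p_I1/7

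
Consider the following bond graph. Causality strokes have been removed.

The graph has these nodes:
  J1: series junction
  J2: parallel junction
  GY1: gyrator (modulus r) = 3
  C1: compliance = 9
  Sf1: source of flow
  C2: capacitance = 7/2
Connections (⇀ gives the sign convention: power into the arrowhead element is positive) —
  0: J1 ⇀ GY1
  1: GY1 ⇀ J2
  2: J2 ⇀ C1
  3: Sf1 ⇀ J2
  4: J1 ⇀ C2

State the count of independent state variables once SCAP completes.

bond 3 →Sf1  (Sf1 fixes flow; stroke at Sf1)
bond 2 →J2  (C1 outputs effort q/C1)
bond 1 →GY1  (J2 effort already set via bond 2)
bond 0 →GY1  (GY1: gyrator matches bond 1)
bond 4 →J1  (J1: bond 0 brought flow, rest push out)

2  (C1, C2 all integral)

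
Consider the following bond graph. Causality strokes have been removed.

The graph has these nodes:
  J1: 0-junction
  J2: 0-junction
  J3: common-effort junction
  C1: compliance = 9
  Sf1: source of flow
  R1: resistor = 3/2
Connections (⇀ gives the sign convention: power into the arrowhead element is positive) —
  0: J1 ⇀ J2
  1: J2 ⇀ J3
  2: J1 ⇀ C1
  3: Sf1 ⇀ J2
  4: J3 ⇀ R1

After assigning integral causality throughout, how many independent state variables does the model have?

1  (C1 all integral)

#3 |Sf1  (Sf1 fixes flow; stroke at Sf1)
#2 |J1  (C1 outputs effort q/C1)
#0 |J2  (J1: bond 2 brought effort, rest push out)
#1 |J3  (J2 effort already set via bond 0)
#4 |R1  (common-e at J3 fixed by 1)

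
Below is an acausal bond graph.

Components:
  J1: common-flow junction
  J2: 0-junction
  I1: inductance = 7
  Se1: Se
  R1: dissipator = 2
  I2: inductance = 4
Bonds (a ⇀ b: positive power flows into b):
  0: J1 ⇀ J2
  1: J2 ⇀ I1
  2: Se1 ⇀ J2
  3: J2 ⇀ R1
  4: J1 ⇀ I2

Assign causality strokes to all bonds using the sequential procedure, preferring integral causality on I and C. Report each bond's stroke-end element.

b2 stroke→J2  (Se1: effort source, stroke at far end)
b0 stroke→J1  (J2 effort already set via bond 2)
b1 stroke→I1  (J2: bond 2 brought effort, rest push out)
b3 stroke→R1  (common-e at J2 fixed by 2)
b4 stroke→I2  (closing 1-jn rule on J1)

β0 stroke→J1
β1 stroke→I1
β2 stroke→J2
β3 stroke→R1
β4 stroke→I2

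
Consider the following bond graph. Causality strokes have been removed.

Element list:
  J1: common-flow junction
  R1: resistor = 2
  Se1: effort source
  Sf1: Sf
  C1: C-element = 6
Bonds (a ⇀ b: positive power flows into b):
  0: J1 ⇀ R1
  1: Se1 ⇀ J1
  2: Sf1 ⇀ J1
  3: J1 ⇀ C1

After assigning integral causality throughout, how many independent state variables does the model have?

bond 1 stroke→J1  (Se1 fixes effort; stroke away)
bond 2 stroke→Sf1  (source Sf1 imposes f)
bond 0 stroke→J1  (J1 flow already set via bond 2)
bond 3 stroke→J1  (J1: bond 2 brought flow, rest push out)

1  (C1 all integral)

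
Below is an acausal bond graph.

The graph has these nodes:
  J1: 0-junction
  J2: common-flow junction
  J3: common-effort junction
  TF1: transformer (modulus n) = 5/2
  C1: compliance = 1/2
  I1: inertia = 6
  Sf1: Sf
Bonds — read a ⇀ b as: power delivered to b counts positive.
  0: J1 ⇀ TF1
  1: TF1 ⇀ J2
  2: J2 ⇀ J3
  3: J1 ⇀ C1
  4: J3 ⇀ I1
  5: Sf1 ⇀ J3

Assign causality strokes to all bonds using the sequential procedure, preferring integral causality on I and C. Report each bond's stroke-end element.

b5 →Sf1  (Sf1 (Sf) sets flow on bond)
b3 →J1  (C1: C, integral causality)
b0 →TF1  (J1: bond 3 brought effort, rest push out)
b1 →J2  (TF1: transformer flips bond 0)
b2 →J3  (J2 needs exactly one f-in)
b4 →I1  (J3 effort already set via bond 2)

β0 |TF1
β1 |J2
β2 |J3
β3 |J1
β4 |I1
β5 |Sf1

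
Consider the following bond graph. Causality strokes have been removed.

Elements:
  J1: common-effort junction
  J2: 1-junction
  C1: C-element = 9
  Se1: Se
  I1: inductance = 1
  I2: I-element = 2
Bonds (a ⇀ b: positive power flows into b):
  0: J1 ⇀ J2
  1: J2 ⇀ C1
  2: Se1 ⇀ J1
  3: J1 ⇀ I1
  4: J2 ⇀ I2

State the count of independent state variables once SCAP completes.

3  (C1, I1, I2 all integral)

b2 |J1  (Se1 (Se) sets effort on bond)
b0 |J2  (common-e at J1 fixed by 2)
b3 |I1  (common-e at J1 fixed by 2)
b1 |J2  (prefer integral on C1)
b4 |I2  (J2 needs exactly one f-in)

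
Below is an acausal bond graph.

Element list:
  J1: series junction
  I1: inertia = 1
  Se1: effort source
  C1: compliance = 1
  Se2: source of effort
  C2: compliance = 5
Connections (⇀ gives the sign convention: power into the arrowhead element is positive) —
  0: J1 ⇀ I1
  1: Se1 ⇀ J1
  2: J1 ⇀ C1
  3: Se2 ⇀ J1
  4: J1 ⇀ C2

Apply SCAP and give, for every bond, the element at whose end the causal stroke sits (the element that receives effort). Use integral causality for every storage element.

β1 stroke at J1  (Se1 fixes effort; stroke away)
β3 stroke at J1  (source Se2 imposes e)
β0 stroke at I1  (prefer integral on I1)
β2 stroke at J1  (common-f at J1 fixed by 0)
β4 stroke at J1  (J1 flow already set via bond 0)

β0 |I1
β1 |J1
β2 |J1
β3 |J1
β4 |J1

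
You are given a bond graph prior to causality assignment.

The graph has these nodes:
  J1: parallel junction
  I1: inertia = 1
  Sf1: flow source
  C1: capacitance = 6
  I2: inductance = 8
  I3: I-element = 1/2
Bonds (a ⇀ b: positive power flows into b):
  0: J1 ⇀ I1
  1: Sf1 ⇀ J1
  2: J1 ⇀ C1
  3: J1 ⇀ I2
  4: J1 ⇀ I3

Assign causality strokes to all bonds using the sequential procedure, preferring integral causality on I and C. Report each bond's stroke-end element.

bond 1 stroke→Sf1  (source Sf1 imposes f)
bond 0 stroke→I1  (I1 integral (f out))
bond 2 stroke→J1  (C1 outputs effort q/C1)
bond 3 stroke→I2  (common-e at J1 fixed by 2)
bond 4 stroke→I3  (J1 effort already set via bond 2)

bond 0 →I1
bond 1 →Sf1
bond 2 →J1
bond 3 →I2
bond 4 →I3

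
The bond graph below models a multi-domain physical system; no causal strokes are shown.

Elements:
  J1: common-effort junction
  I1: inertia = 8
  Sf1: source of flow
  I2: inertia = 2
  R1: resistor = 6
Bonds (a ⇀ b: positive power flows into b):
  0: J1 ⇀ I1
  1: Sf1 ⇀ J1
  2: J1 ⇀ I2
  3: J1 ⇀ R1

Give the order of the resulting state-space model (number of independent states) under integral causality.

β1 stroke→Sf1  (Sf1: flow source, stroke at near end)
β0 stroke→I1  (prefer integral on I1)
β2 stroke→I2  (prefer integral on I2)
β3 stroke→J1  (only one effort-in slot at J1)

2  (I1, I2 all integral)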